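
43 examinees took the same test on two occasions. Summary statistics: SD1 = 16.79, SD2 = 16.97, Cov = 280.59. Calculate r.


r = cov(X,Y) / (SD_X * SD_Y)
r = 280.59 / (16.79 * 16.97)
r = 280.59 / 284.9263
r = 0.9848

0.9848


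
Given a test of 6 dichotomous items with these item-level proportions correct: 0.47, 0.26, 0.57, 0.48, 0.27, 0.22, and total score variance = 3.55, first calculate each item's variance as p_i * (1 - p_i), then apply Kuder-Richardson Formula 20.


For each item, compute p_i * q_i:
  Item 1: 0.47 * 0.53 = 0.2491
  Item 2: 0.26 * 0.74 = 0.1924
  Item 3: 0.57 * 0.43 = 0.2451
  Item 4: 0.48 * 0.52 = 0.2496
  Item 5: 0.27 * 0.73 = 0.1971
  Item 6: 0.22 * 0.78 = 0.1716
Sum(p_i * q_i) = 0.2491 + 0.1924 + 0.2451 + 0.2496 + 0.1971 + 0.1716 = 1.3049
KR-20 = (k/(k-1)) * (1 - Sum(p_i*q_i) / Var_total)
= (6/5) * (1 - 1.3049/3.55)
= 1.2 * 0.6324
KR-20 = 0.7589

0.7589


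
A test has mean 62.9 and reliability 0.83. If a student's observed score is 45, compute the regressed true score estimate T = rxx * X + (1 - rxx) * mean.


T_est = rxx * X + (1 - rxx) * mean
T_est = 0.83 * 45 + 0.17 * 62.9
T_est = 37.35 + 10.693
T_est = 48.043

48.043


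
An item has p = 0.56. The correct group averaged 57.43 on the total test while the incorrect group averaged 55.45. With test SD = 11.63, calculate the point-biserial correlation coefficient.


q = 1 - p = 0.44
rpb = ((M1 - M0) / SD) * sqrt(p * q)
rpb = ((57.43 - 55.45) / 11.63) * sqrt(0.56 * 0.44)
rpb = 0.0845

0.0845


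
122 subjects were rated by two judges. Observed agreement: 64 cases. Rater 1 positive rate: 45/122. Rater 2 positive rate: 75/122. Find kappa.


P_o = 64/122 = 0.52459
P_e = (45*75 + 77*47) / 14884 = 0.469901
kappa = (P_o - P_e) / (1 - P_e)
kappa = (0.52459 - 0.469901) / (1 - 0.469901)
kappa = 0.1032

0.1032


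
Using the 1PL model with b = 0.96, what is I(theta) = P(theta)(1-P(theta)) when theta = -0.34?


P = 1/(1+exp(-(-0.34-0.96))) = 0.2142
I = P*(1-P) = 0.2142 * 0.7858
I = 0.1683

0.1683


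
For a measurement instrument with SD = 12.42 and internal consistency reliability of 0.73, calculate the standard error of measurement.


SEM = SD * sqrt(1 - rxx)
SEM = 12.42 * sqrt(1 - 0.73)
SEM = 12.42 * sqrt(0.27) = 12.42 * 0.519615
SEM = 6.4536

6.4536


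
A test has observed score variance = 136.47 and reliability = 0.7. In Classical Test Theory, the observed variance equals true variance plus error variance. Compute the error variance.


var_true = rxx * var_obs = 0.7 * 136.47 = 95.529
var_error = var_obs - var_true
var_error = 136.47 - 95.529
var_error = 40.941

40.941


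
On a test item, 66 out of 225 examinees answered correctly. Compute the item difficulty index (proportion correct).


Item difficulty p = number correct / total examinees
p = 66 / 225
p = 0.2933

0.2933


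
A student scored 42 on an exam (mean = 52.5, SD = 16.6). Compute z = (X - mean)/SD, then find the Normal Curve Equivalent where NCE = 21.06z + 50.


z = (X - mean) / SD = (42 - 52.5) / 16.6
z = -10.5 / 16.6
z = -0.6325
NCE = NCE = 21.06z + 50
Carry z at full precision (z = -10.5 / 16.6) into the conversion:
NCE = 21.06 * (-10.5 / 16.6) + 50 = -221.13 / 16.6 + 50
NCE = -13.3211 + 50
NCE = 36.6789

36.6789


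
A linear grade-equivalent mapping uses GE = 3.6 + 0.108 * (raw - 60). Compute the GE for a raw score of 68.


raw - median = 68 - 60 = 8
slope * diff = 0.108 * 8 = 0.864
GE = 3.6 + 0.864
GE = 4.464

4.464


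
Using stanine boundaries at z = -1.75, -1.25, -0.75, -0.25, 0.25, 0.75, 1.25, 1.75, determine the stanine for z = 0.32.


Stanine boundaries: [-1.75, -1.25, -0.75, -0.25, 0.25, 0.75, 1.25, 1.75]
z = 0.32
Check each boundary:
  z >= -1.75 -> could be stanine 2
  z >= -1.25 -> could be stanine 3
  z >= -0.75 -> could be stanine 4
  z >= -0.25 -> could be stanine 5
  z >= 0.25 -> could be stanine 6
  z < 0.75
  z < 1.25
  z < 1.75
Highest qualifying boundary gives stanine = 6

6


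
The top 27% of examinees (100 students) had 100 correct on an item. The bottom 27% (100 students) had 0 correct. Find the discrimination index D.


p_upper = 100/100 = 1.0
p_lower = 0/100 = 0.0
D = 1.0 - 0.0 = 1.0

1.0


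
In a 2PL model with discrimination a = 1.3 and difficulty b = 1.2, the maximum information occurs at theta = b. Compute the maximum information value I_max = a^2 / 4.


For 2PL, max info at theta = b = 1.2
I_max = a^2 / 4 = 1.3^2 / 4
= 1.69 / 4
I_max = 0.4225

0.4225


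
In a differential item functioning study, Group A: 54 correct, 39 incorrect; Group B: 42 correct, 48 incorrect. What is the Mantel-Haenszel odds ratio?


Odds_A = 54/39 = 1.3846
Odds_B = 42/48 = 0.875
OR = Odds_A / Odds_B = 1.3846 / 0.875
Exactly, OR = (54 * 48) / (39 * 42) = 2592 / 1638
OR = 1.5824

1.5824


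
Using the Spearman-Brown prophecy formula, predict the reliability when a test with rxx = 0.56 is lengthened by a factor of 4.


r_new = (n * rxx) / (1 + (n-1) * rxx)
r_new = (4 * 0.56) / (1 + 3 * 0.56)
r_new = 2.24 / 2.68
r_new = 0.8358

0.8358


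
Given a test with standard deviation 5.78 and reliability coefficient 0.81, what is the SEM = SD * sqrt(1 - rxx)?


SEM = SD * sqrt(1 - rxx)
SEM = 5.78 * sqrt(1 - 0.81)
SEM = 5.78 * sqrt(0.19) = 5.78 * 0.43589
SEM = 2.5194

2.5194


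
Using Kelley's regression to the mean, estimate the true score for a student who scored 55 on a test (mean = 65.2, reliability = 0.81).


T_est = rxx * X + (1 - rxx) * mean
T_est = 0.81 * 55 + 0.19 * 65.2
T_est = 44.55 + 12.388
T_est = 56.938

56.938


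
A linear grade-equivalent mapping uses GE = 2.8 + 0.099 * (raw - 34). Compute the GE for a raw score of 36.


raw - median = 36 - 34 = 2
slope * diff = 0.099 * 2 = 0.198
GE = 2.8 + 0.198
GE = 2.998

2.998


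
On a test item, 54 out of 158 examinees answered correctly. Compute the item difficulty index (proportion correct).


Item difficulty p = number correct / total examinees
p = 54 / 158
p = 0.3418

0.3418


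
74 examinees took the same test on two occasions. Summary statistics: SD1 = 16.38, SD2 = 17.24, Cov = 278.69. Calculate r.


r = cov(X,Y) / (SD_X * SD_Y)
r = 278.69 / (16.38 * 17.24)
r = 278.69 / 282.3912
r = 0.9869

0.9869


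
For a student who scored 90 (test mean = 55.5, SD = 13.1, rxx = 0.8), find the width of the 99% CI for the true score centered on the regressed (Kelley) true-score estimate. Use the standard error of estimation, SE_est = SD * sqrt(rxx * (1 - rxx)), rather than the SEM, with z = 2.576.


True score estimate = 0.8*90 + 0.2*55.5 = 83.1
SE_est = SD * sqrt(rxx * (1 - rxx)) = 13.1 * sqrt(0.8 * 0.2) = 13.1 * sqrt(0.16) = 5.24
CI = T_est +/- z * SE_est, so width = 2 * z * SE_est = 2 * 2.576 * 5.24
Width = 26.9965

26.9965


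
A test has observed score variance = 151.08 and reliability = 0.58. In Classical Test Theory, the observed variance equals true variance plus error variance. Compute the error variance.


var_true = rxx * var_obs = 0.58 * 151.08 = 87.6264
var_error = var_obs - var_true
var_error = 151.08 - 87.6264
var_error = 63.4536

63.4536


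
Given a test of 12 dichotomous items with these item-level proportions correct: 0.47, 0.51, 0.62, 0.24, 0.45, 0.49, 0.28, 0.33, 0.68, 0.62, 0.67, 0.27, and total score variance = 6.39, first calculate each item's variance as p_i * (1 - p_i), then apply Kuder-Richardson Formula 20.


For each item, compute p_i * q_i:
  Item 1: 0.47 * 0.53 = 0.2491
  Item 2: 0.51 * 0.49 = 0.2499
  Item 3: 0.62 * 0.38 = 0.2356
  Item 4: 0.24 * 0.76 = 0.1824
  Item 5: 0.45 * 0.55 = 0.2475
  Item 6: 0.49 * 0.51 = 0.2499
  Item 7: 0.28 * 0.72 = 0.2016
  Item 8: 0.33 * 0.67 = 0.2211
  Item 9: 0.68 * 0.32 = 0.2176
  Item 10: 0.62 * 0.38 = 0.2356
  Item 11: 0.67 * 0.33 = 0.2211
  Item 12: 0.27 * 0.73 = 0.1971
Sum(p_i * q_i) = 0.2491 + 0.2499 + 0.2356 + 0.1824 + 0.2475 + 0.2499 + 0.2016 + 0.2211 + 0.2176 + 0.2356 + 0.2211 + 0.1971 = 2.7085
KR-20 = (k/(k-1)) * (1 - Sum(p_i*q_i) / Var_total)
= (12/11) * (1 - 2.7085/6.39)
= 1.0909 * 0.5761
KR-20 = 0.6285

0.6285


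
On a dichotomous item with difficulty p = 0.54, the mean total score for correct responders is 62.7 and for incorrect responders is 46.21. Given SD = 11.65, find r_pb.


q = 1 - p = 0.46
rpb = ((M1 - M0) / SD) * sqrt(p * q)
rpb = ((62.7 - 46.21) / 11.65) * sqrt(0.54 * 0.46)
rpb = 0.7055

0.7055


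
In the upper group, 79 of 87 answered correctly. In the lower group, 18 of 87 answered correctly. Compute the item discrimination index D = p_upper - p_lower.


p_upper = 79/87 = 0.908
p_lower = 18/87 = 0.2069
D = 0.908 - 0.2069 = 0.7011

0.7011


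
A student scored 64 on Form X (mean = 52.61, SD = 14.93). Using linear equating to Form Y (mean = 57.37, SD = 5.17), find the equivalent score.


slope = SD_Y / SD_X = 5.17 / 14.93 ~ 0.3463
intercept = mean_Y - slope * mean_X = 57.37 - (5.17 / 14.93) * 52.61 ~ 39.1521
Y = slope * X + intercept. To avoid rounding drift from the rounded slope/intercept, evaluate the equivalent form Y = mean_Y + SD_Y * (X - mean_X) / SD_X at full precision:
Y = 57.37 + 5.17 * (64 - 52.61) / 14.93
Y = 57.37 + 5.17 * 11.39 / 14.93
Y = 57.37 + 58.8863 / 14.93
Y = 57.37 + 3.9442
Y = 61.3142

61.3142


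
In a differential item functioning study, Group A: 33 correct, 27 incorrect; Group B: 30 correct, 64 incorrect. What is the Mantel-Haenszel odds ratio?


Odds_A = 33/27 = 1.2222
Odds_B = 30/64 = 0.4688
OR = Odds_A / Odds_B = 1.2222 / 0.4688
Exactly, OR = (33 * 64) / (27 * 30) = 2112 / 810
OR = 2.6074

2.6074


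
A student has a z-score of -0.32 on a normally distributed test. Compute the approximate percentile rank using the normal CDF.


CDF(z) = 0.5 * (1 + erf(z/sqrt(2)))
erf(-0.2263) = -0.251
CDF = 0.3745
Percentile rank = 0.3745 * 100 = 37.45

37.45


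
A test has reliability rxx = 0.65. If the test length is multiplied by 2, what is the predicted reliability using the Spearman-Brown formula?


r_new = (n * rxx) / (1 + (n-1) * rxx)
r_new = (2 * 0.65) / (1 + 1 * 0.65)
r_new = 1.3 / 1.65
r_new = 0.7879

0.7879


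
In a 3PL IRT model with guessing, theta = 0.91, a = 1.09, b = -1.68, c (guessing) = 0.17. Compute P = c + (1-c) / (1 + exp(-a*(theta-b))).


logit = 1.09*(0.91 - -1.68) = 2.8231
P* = 1/(1 + exp(-2.8231)) = 0.9439
P = 0.17 + (1 - 0.17) * 0.9439
P = 0.9534

0.9534


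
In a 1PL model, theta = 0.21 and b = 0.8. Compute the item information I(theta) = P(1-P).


P = 1/(1+exp(-(0.21-0.8))) = 0.3566
I = P*(1-P) = 0.3566 * 0.6434
I = 0.2294

0.2294


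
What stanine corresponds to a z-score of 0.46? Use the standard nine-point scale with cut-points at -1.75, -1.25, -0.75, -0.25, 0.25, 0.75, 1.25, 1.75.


Stanine boundaries: [-1.75, -1.25, -0.75, -0.25, 0.25, 0.75, 1.25, 1.75]
z = 0.46
Check each boundary:
  z >= -1.75 -> could be stanine 2
  z >= -1.25 -> could be stanine 3
  z >= -0.75 -> could be stanine 4
  z >= -0.25 -> could be stanine 5
  z >= 0.25 -> could be stanine 6
  z < 0.75
  z < 1.25
  z < 1.75
Highest qualifying boundary gives stanine = 6

6


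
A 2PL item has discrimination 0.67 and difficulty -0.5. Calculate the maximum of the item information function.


For 2PL, max info at theta = b = -0.5
I_max = a^2 / 4 = 0.67^2 / 4
= 0.4489 / 4
I_max = 0.1122

0.1122


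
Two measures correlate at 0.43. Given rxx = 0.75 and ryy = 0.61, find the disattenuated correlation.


r_corrected = rxy / sqrt(rxx * ryy)
= 0.43 / sqrt(0.75 * 0.61)
= 0.43 / sqrt(0.4575)
= 0.43 / 0.676387
r_corrected = 0.6357

0.6357


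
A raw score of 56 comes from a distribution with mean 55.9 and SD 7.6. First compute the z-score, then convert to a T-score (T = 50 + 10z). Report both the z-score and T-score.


z = (X - mean) / SD = (56 - 55.9) / 7.6
z = 0.1 / 7.6
z = 0.0132
T-score = T = 50 + 10z
Carry z at full precision (z = 0.1 / 7.6) into the conversion:
T-score = 50 + 10 * (0.1 / 7.6) = 50 + 1 / 7.6
T-score = 50 + 0.1316
T-score = 50.1316

50.1316


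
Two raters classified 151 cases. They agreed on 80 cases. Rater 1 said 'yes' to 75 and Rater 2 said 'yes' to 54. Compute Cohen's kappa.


P_o = 80/151 = 0.529801
P_e = (75*54 + 76*97) / 22801 = 0.500943
kappa = (P_o - P_e) / (1 - P_e)
kappa = (0.529801 - 0.500943) / (1 - 0.500943)
kappa = 0.0578

0.0578


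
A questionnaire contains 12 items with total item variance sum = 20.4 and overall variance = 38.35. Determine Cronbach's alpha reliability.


alpha = (k/(k-1)) * (1 - sum(si^2)/s_total^2)
= (12/11) * (1 - 20.4/38.35)
alpha = 0.5106

0.5106


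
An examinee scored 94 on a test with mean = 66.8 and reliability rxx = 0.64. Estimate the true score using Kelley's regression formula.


T_est = rxx * X + (1 - rxx) * mean
T_est = 0.64 * 94 + 0.36 * 66.8
T_est = 60.16 + 24.048
T_est = 84.208

84.208


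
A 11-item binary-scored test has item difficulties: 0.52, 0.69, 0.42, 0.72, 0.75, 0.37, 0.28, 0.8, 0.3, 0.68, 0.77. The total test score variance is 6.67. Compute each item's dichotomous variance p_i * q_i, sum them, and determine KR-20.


For each item, compute p_i * q_i:
  Item 1: 0.52 * 0.48 = 0.2496
  Item 2: 0.69 * 0.31 = 0.2139
  Item 3: 0.42 * 0.58 = 0.2436
  Item 4: 0.72 * 0.28 = 0.2016
  Item 5: 0.75 * 0.25 = 0.1875
  Item 6: 0.37 * 0.63 = 0.2331
  Item 7: 0.28 * 0.72 = 0.2016
  Item 8: 0.8 * 0.2 = 0.16
  Item 9: 0.3 * 0.7 = 0.21
  Item 10: 0.68 * 0.32 = 0.2176
  Item 11: 0.77 * 0.23 = 0.1771
Sum(p_i * q_i) = 0.2496 + 0.2139 + 0.2436 + 0.2016 + 0.1875 + 0.2331 + 0.2016 + 0.16 + 0.21 + 0.2176 + 0.1771 = 2.2956
KR-20 = (k/(k-1)) * (1 - Sum(p_i*q_i) / Var_total)
= (11/10) * (1 - 2.2956/6.67)
= 1.1 * 0.6558
KR-20 = 0.7214

0.7214


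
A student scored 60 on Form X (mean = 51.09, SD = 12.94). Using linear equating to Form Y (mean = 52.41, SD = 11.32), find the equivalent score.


slope = SD_Y / SD_X = 11.32 / 12.94 ~ 0.8748
intercept = mean_Y - slope * mean_X = 52.41 - (11.32 / 12.94) * 51.09 ~ 7.7161
Y = slope * X + intercept. To avoid rounding drift from the rounded slope/intercept, evaluate the equivalent form Y = mean_Y + SD_Y * (X - mean_X) / SD_X at full precision:
Y = 52.41 + 11.32 * (60 - 51.09) / 12.94
Y = 52.41 + 11.32 * 8.91 / 12.94
Y = 52.41 + 100.8612 / 12.94
Y = 52.41 + 7.7945
Y = 60.2045

60.2045


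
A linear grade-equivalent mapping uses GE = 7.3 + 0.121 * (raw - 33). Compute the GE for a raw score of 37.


raw - median = 37 - 33 = 4
slope * diff = 0.121 * 4 = 0.484
GE = 7.3 + 0.484
GE = 7.784

7.784


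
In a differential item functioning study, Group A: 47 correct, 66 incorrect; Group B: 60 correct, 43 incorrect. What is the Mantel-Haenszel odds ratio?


Odds_A = 47/66 = 0.7121
Odds_B = 60/43 = 1.3953
OR = Odds_A / Odds_B = 0.7121 / 1.3953
Exactly, OR = (47 * 43) / (66 * 60) = 2021 / 3960
OR = 0.5104

0.5104


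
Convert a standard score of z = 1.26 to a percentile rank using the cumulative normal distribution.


CDF(z) = 0.5 * (1 + erf(z/sqrt(2)))
erf(0.891) = 0.7923
CDF = 0.8962
Percentile rank = 0.8962 * 100 = 89.62

89.62


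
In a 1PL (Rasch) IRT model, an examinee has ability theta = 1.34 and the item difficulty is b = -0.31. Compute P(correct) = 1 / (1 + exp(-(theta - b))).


theta - b = 1.34 - -0.31 = 1.65
exp(-(theta - b)) = exp(-1.65) = 0.192
P = 1 / (1 + 0.192)
P = 0.8389

0.8389


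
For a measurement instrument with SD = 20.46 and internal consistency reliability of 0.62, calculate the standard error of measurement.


SEM = SD * sqrt(1 - rxx)
SEM = 20.46 * sqrt(1 - 0.62)
SEM = 20.46 * sqrt(0.38) = 20.46 * 0.616441
SEM = 12.6124

12.6124


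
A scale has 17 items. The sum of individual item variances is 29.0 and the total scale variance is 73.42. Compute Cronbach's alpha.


alpha = (k/(k-1)) * (1 - sum(si^2)/s_total^2)
= (17/16) * (1 - 29.0/73.42)
alpha = 0.6428

0.6428


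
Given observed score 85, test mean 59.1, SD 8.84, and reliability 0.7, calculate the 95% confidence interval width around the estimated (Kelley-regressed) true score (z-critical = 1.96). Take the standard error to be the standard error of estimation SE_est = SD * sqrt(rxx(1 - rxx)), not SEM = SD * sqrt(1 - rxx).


True score estimate = 0.7*85 + 0.3*59.1 = 77.23
SE_est = SD * sqrt(rxx * (1 - rxx)) = 8.84 * sqrt(0.7 * 0.3) = 8.84 * sqrt(0.21) = 4.050997
CI = T_est +/- z * SE_est, so width = 2 * z * SE_est = 2 * 1.96 * 4.050997
Width = 15.8799

15.8799


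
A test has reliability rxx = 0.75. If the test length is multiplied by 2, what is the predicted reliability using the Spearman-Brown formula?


r_new = (n * rxx) / (1 + (n-1) * rxx)
r_new = (2 * 0.75) / (1 + 1 * 0.75)
r_new = 1.5 / 1.75
r_new = 0.8571

0.8571


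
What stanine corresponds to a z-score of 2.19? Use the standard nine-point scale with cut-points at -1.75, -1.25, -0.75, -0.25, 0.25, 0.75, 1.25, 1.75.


Stanine boundaries: [-1.75, -1.25, -0.75, -0.25, 0.25, 0.75, 1.25, 1.75]
z = 2.19
Check each boundary:
  z >= -1.75 -> could be stanine 2
  z >= -1.25 -> could be stanine 3
  z >= -0.75 -> could be stanine 4
  z >= -0.25 -> could be stanine 5
  z >= 0.25 -> could be stanine 6
  z >= 0.75 -> could be stanine 7
  z >= 1.25 -> could be stanine 8
  z >= 1.75 -> could be stanine 9
Highest qualifying boundary gives stanine = 9

9


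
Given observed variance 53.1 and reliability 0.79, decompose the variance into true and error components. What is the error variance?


var_true = rxx * var_obs = 0.79 * 53.1 = 41.949
var_error = var_obs - var_true
var_error = 53.1 - 41.949
var_error = 11.151

11.151


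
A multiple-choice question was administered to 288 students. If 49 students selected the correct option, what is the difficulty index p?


Item difficulty p = number correct / total examinees
p = 49 / 288
p = 0.1701

0.1701


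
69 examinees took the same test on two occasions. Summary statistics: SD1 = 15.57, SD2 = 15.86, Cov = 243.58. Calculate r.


r = cov(X,Y) / (SD_X * SD_Y)
r = 243.58 / (15.57 * 15.86)
r = 243.58 / 246.9402
r = 0.9864

0.9864


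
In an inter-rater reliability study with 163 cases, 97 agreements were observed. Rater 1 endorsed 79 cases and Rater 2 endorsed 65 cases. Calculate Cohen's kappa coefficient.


P_o = 97/163 = 0.595092
P_e = (79*65 + 84*98) / 26569 = 0.503105
kappa = (P_o - P_e) / (1 - P_e)
kappa = (0.595092 - 0.503105) / (1 - 0.503105)
kappa = 0.1851

0.1851


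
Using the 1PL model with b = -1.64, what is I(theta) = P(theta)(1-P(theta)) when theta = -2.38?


P = 1/(1+exp(-(-2.38--1.64))) = 0.323
I = P*(1-P) = 0.323 * 0.677
I = 0.2187

0.2187


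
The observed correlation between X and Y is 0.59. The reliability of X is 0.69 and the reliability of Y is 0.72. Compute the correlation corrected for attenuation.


r_corrected = rxy / sqrt(rxx * ryy)
= 0.59 / sqrt(0.69 * 0.72)
= 0.59 / sqrt(0.4968)
= 0.59 / 0.70484
r_corrected = 0.8371

0.8371


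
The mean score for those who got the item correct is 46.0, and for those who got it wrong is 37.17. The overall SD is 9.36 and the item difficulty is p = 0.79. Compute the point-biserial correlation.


q = 1 - p = 0.21
rpb = ((M1 - M0) / SD) * sqrt(p * q)
rpb = ((46.0 - 37.17) / 9.36) * sqrt(0.79 * 0.21)
rpb = 0.3842

0.3842


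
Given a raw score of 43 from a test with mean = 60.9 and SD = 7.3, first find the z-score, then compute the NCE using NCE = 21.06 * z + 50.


z = (X - mean) / SD = (43 - 60.9) / 7.3
z = -17.9 / 7.3
z = -2.4521
NCE = NCE = 21.06z + 50
Carry z at full precision (z = -17.9 / 7.3) into the conversion:
NCE = 21.06 * (-17.9 / 7.3) + 50 = -376.974 / 7.3 + 50
NCE = -51.6403 + 50
NCE = -1.6403

-1.6403


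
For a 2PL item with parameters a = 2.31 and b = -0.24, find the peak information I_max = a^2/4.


For 2PL, max info at theta = b = -0.24
I_max = a^2 / 4 = 2.31^2 / 4
= 5.3361 / 4
I_max = 1.334

1.334


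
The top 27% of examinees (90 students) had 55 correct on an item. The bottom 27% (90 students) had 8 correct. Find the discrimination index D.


p_upper = 55/90 = 0.6111
p_lower = 8/90 = 0.0889
D = 0.6111 - 0.0889 = 0.5222

0.5222


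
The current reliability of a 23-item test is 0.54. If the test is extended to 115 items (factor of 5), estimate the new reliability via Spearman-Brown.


r_new = (n * rxx) / (1 + (n-1) * rxx)
r_new = (5 * 0.54) / (1 + 4 * 0.54)
r_new = 2.7 / 3.16
r_new = 0.8544

0.8544


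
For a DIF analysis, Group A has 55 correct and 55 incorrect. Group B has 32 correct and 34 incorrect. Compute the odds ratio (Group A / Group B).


Odds_A = 55/55 = 1.0
Odds_B = 32/34 = 0.9412
OR = Odds_A / Odds_B = 1.0 / 0.9412
Exactly, OR = (55 * 34) / (55 * 32) = 1870 / 1760
OR = 1.0625

1.0625


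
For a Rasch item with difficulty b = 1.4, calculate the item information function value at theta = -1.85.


P = 1/(1+exp(-(-1.85-1.4))) = 0.0373
I = P*(1-P) = 0.0373 * 0.9627
I = 0.0359

0.0359


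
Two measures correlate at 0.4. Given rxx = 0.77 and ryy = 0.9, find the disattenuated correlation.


r_corrected = rxy / sqrt(rxx * ryy)
= 0.4 / sqrt(0.77 * 0.9)
= 0.4 / sqrt(0.693)
= 0.4 / 0.832466
r_corrected = 0.4805

0.4805


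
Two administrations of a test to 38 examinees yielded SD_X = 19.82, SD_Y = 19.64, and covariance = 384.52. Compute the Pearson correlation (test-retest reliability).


r = cov(X,Y) / (SD_X * SD_Y)
r = 384.52 / (19.82 * 19.64)
r = 384.52 / 389.2648
r = 0.9878

0.9878


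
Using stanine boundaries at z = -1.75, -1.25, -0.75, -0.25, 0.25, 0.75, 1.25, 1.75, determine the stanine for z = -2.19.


Stanine boundaries: [-1.75, -1.25, -0.75, -0.25, 0.25, 0.75, 1.25, 1.75]
z = -2.19
Check each boundary:
  z < -1.75
  z < -1.25
  z < -0.75
  z < -0.25
  z < 0.25
  z < 0.75
  z < 1.25
  z < 1.75
Highest qualifying boundary gives stanine = 1

1


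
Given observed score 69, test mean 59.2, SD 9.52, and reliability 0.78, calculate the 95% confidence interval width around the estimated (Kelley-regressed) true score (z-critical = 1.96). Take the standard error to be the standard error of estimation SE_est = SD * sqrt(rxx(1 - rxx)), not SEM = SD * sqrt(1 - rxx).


True score estimate = 0.78*69 + 0.22*59.2 = 66.844
SE_est = SD * sqrt(rxx * (1 - rxx)) = 9.52 * sqrt(0.78 * 0.22) = 9.52 * sqrt(0.1716) = 3.943625
CI = T_est +/- z * SE_est, so width = 2 * z * SE_est = 2 * 1.96 * 3.943625
Width = 15.459

15.459


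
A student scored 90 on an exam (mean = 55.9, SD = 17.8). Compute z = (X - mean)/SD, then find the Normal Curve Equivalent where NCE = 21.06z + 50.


z = (X - mean) / SD = (90 - 55.9) / 17.8
z = 34.1 / 17.8
z = 1.9157
NCE = NCE = 21.06z + 50
Carry z at full precision (z = 34.1 / 17.8) into the conversion:
NCE = 21.06 * (34.1 / 17.8) + 50 = 718.146 / 17.8 + 50
NCE = 40.3453 + 50
NCE = 90.3453

90.3453


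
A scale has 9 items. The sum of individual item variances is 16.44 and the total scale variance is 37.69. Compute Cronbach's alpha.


alpha = (k/(k-1)) * (1 - sum(si^2)/s_total^2)
= (9/8) * (1 - 16.44/37.69)
alpha = 0.6343

0.6343


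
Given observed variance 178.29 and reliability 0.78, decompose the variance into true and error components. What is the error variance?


var_true = rxx * var_obs = 0.78 * 178.29 = 139.0662
var_error = var_obs - var_true
var_error = 178.29 - 139.0662
var_error = 39.2238

39.2238


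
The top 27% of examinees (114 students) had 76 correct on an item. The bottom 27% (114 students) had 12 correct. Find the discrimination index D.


p_upper = 76/114 = 0.6667
p_lower = 12/114 = 0.1053
D = 0.6667 - 0.1053 = 0.5614

0.5614


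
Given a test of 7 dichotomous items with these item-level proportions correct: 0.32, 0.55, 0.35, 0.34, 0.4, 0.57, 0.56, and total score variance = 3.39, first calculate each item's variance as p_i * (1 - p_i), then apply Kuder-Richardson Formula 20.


For each item, compute p_i * q_i:
  Item 1: 0.32 * 0.68 = 0.2176
  Item 2: 0.55 * 0.45 = 0.2475
  Item 3: 0.35 * 0.65 = 0.2275
  Item 4: 0.34 * 0.66 = 0.2244
  Item 5: 0.4 * 0.6 = 0.24
  Item 6: 0.57 * 0.43 = 0.2451
  Item 7: 0.56 * 0.44 = 0.2464
Sum(p_i * q_i) = 0.2176 + 0.2475 + 0.2275 + 0.2244 + 0.24 + 0.2451 + 0.2464 = 1.6485
KR-20 = (k/(k-1)) * (1 - Sum(p_i*q_i) / Var_total)
= (7/6) * (1 - 1.6485/3.39)
= 1.1667 * 0.5137
KR-20 = 0.5993

0.5993


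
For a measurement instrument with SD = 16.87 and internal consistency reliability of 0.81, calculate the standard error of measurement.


SEM = SD * sqrt(1 - rxx)
SEM = 16.87 * sqrt(1 - 0.81)
SEM = 16.87 * sqrt(0.19) = 16.87 * 0.43589
SEM = 7.3535

7.3535


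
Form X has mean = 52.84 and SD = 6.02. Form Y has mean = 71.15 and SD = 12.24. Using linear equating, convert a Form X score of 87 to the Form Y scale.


slope = SD_Y / SD_X = 12.24 / 6.02 ~ 2.0332
intercept = mean_Y - slope * mean_X = 71.15 - (12.24 / 6.02) * 52.84 ~ -36.2855
Y = slope * X + intercept. To avoid rounding drift from the rounded slope/intercept, evaluate the equivalent form Y = mean_Y + SD_Y * (X - mean_X) / SD_X at full precision:
Y = 71.15 + 12.24 * (87 - 52.84) / 6.02
Y = 71.15 + 12.24 * 34.16 / 6.02
Y = 71.15 + 418.1184 / 6.02
Y = 71.15 + 69.4549
Y = 140.6049

140.6049


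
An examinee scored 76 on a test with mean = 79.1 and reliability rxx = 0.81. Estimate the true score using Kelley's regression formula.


T_est = rxx * X + (1 - rxx) * mean
T_est = 0.81 * 76 + 0.19 * 79.1
T_est = 61.56 + 15.029
T_est = 76.589

76.589


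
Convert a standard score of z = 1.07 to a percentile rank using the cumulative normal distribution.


CDF(z) = 0.5 * (1 + erf(z/sqrt(2)))
erf(0.7566) = 0.7154
CDF = 0.8577
Percentile rank = 0.8577 * 100 = 85.77

85.77


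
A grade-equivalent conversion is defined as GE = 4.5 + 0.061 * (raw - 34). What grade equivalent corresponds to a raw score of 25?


raw - median = 25 - 34 = -9
slope * diff = 0.061 * -9 = -0.549
GE = 4.5 + -0.549
GE = 3.951

3.951


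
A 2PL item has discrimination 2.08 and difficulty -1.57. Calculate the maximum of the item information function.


For 2PL, max info at theta = b = -1.57
I_max = a^2 / 4 = 2.08^2 / 4
= 4.3264 / 4
I_max = 1.0816

1.0816


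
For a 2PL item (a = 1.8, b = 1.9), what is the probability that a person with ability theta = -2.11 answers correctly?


a*(theta - b) = 1.8 * (-2.11 - 1.9) = -7.218
exp(--7.218) = 1363.7588
P = 1 / (1 + 1363.7588)
P = 0.0007

0.0007


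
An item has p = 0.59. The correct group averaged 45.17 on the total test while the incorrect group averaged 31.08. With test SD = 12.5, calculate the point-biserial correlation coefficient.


q = 1 - p = 0.41
rpb = ((M1 - M0) / SD) * sqrt(p * q)
rpb = ((45.17 - 31.08) / 12.5) * sqrt(0.59 * 0.41)
rpb = 0.5544

0.5544


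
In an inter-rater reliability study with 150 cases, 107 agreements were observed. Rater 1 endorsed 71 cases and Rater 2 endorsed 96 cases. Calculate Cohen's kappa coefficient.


P_o = 107/150 = 0.713333
P_e = (71*96 + 79*54) / 22500 = 0.492533
kappa = (P_o - P_e) / (1 - P_e)
kappa = (0.713333 - 0.492533) / (1 - 0.492533)
kappa = 0.4351

0.4351


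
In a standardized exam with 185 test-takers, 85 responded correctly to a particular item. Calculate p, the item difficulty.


Item difficulty p = number correct / total examinees
p = 85 / 185
p = 0.4595

0.4595


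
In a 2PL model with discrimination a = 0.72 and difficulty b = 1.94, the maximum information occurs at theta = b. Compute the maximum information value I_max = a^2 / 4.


For 2PL, max info at theta = b = 1.94
I_max = a^2 / 4 = 0.72^2 / 4
= 0.5184 / 4
I_max = 0.1296

0.1296


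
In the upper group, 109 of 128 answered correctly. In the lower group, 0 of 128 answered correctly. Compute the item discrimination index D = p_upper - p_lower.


p_upper = 109/128 = 0.8516
p_lower = 0/128 = 0.0
D = 0.8516 - 0.0 = 0.8516

0.8516


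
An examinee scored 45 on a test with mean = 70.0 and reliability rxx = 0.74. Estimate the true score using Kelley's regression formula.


T_est = rxx * X + (1 - rxx) * mean
T_est = 0.74 * 45 + 0.26 * 70.0
T_est = 33.3 + 18.2
T_est = 51.5

51.5


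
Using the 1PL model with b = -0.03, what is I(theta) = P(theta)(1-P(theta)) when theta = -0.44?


P = 1/(1+exp(-(-0.44--0.03))) = 0.3989
I = P*(1-P) = 0.3989 * 0.6011
I = 0.2398

0.2398


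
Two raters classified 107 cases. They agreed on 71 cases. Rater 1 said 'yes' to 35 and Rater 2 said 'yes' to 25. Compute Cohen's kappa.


P_o = 71/107 = 0.663551
P_e = (35*25 + 72*82) / 11449 = 0.592104
kappa = (P_o - P_e) / (1 - P_e)
kappa = (0.663551 - 0.592104) / (1 - 0.592104)
kappa = 0.1752

0.1752


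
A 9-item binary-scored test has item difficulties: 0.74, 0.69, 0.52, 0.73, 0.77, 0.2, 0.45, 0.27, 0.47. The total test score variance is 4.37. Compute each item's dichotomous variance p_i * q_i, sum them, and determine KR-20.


For each item, compute p_i * q_i:
  Item 1: 0.74 * 0.26 = 0.1924
  Item 2: 0.69 * 0.31 = 0.2139
  Item 3: 0.52 * 0.48 = 0.2496
  Item 4: 0.73 * 0.27 = 0.1971
  Item 5: 0.77 * 0.23 = 0.1771
  Item 6: 0.2 * 0.8 = 0.16
  Item 7: 0.45 * 0.55 = 0.2475
  Item 8: 0.27 * 0.73 = 0.1971
  Item 9: 0.47 * 0.53 = 0.2491
Sum(p_i * q_i) = 0.1924 + 0.2139 + 0.2496 + 0.1971 + 0.1771 + 0.16 + 0.2475 + 0.1971 + 0.2491 = 1.8838
KR-20 = (k/(k-1)) * (1 - Sum(p_i*q_i) / Var_total)
= (9/8) * (1 - 1.8838/4.37)
= 1.125 * 0.5689
KR-20 = 0.64

0.64


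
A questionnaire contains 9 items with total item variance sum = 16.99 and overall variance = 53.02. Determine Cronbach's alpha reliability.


alpha = (k/(k-1)) * (1 - sum(si^2)/s_total^2)
= (9/8) * (1 - 16.99/53.02)
alpha = 0.7645

0.7645


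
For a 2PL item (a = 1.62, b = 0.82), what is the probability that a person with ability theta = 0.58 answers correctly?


a*(theta - b) = 1.62 * (0.58 - 0.82) = -0.3888
exp(--0.3888) = 1.4752
P = 1 / (1 + 1.4752)
P = 0.404

0.404


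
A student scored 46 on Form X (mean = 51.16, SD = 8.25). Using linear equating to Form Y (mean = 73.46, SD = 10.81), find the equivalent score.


slope = SD_Y / SD_X = 10.81 / 8.25 ~ 1.3103
intercept = mean_Y - slope * mean_X = 73.46 - (10.81 / 8.25) * 51.16 ~ 6.4249
Y = slope * X + intercept. To avoid rounding drift from the rounded slope/intercept, evaluate the equivalent form Y = mean_Y + SD_Y * (X - mean_X) / SD_X at full precision:
Y = 73.46 + 10.81 * (46 - 51.16) / 8.25
Y = 73.46 - 10.81 * 5.16 / 8.25
Y = 73.46 - 55.7796 / 8.25
Y = 73.46 - 6.7612
Y = 66.6988

66.6988


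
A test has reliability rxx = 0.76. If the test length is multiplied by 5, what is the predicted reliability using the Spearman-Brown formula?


r_new = (n * rxx) / (1 + (n-1) * rxx)
r_new = (5 * 0.76) / (1 + 4 * 0.76)
r_new = 3.8 / 4.04
r_new = 0.9406

0.9406


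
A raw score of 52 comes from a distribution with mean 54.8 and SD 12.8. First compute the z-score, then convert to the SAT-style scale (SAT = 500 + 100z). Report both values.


z = (X - mean) / SD = (52 - 54.8) / 12.8
z = -2.8 / 12.8
z = -0.2187
SAT-scale = SAT = 500 + 100z
Carry z at full precision (z = -2.8 / 12.8) into the conversion:
SAT-scale = 500 + 100 * (-2.8 / 12.8) = 500 + -280 / 12.8
SAT-scale = 500 + -21.875
SAT-scale = 478.125

478.125


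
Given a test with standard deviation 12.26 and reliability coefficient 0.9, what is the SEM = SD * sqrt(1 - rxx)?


SEM = SD * sqrt(1 - rxx)
SEM = 12.26 * sqrt(1 - 0.9)
SEM = 12.26 * sqrt(0.1) = 12.26 * 0.316228
SEM = 3.877

3.877


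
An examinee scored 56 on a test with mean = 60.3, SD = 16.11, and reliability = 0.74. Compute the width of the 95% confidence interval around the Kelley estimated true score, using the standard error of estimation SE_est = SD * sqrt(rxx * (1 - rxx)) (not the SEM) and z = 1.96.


True score estimate = 0.74*56 + 0.26*60.3 = 57.118
SE_est = SD * sqrt(rxx * (1 - rxx)) = 16.11 * sqrt(0.74 * 0.26) = 16.11 * sqrt(0.1924) = 7.066398
CI = T_est +/- z * SE_est, so width = 2 * z * SE_est = 2 * 1.96 * 7.066398
Width = 27.7003

27.7003


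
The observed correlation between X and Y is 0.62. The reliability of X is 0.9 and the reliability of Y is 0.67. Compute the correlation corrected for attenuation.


r_corrected = rxy / sqrt(rxx * ryy)
= 0.62 / sqrt(0.9 * 0.67)
= 0.62 / sqrt(0.603)
= 0.62 / 0.776531
r_corrected = 0.7984

0.7984


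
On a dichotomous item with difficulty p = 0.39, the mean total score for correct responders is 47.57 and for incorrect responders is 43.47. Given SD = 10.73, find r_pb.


q = 1 - p = 0.61
rpb = ((M1 - M0) / SD) * sqrt(p * q)
rpb = ((47.57 - 43.47) / 10.73) * sqrt(0.39 * 0.61)
rpb = 0.1864

0.1864


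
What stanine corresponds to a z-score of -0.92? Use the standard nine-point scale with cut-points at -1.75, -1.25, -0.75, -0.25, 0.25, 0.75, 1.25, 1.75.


Stanine boundaries: [-1.75, -1.25, -0.75, -0.25, 0.25, 0.75, 1.25, 1.75]
z = -0.92
Check each boundary:
  z >= -1.75 -> could be stanine 2
  z >= -1.25 -> could be stanine 3
  z < -0.75
  z < -0.25
  z < 0.25
  z < 0.75
  z < 1.25
  z < 1.75
Highest qualifying boundary gives stanine = 3

3


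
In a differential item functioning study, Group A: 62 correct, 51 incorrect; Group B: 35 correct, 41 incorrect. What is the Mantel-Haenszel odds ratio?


Odds_A = 62/51 = 1.2157
Odds_B = 35/41 = 0.8537
OR = Odds_A / Odds_B = 1.2157 / 0.8537
Exactly, OR = (62 * 41) / (51 * 35) = 2542 / 1785
OR = 1.4241

1.4241


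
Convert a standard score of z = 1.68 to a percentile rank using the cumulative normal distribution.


CDF(z) = 0.5 * (1 + erf(z/sqrt(2)))
erf(1.1879) = 0.907
CDF = 0.9535
Percentile rank = 0.9535 * 100 = 95.35

95.35


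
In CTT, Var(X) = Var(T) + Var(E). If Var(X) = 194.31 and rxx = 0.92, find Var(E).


var_true = rxx * var_obs = 0.92 * 194.31 = 178.7652
var_error = var_obs - var_true
var_error = 194.31 - 178.7652
var_error = 15.5448

15.5448


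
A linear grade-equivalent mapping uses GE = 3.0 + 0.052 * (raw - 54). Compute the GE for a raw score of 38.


raw - median = 38 - 54 = -16
slope * diff = 0.052 * -16 = -0.832
GE = 3.0 + -0.832
GE = 2.168

2.168


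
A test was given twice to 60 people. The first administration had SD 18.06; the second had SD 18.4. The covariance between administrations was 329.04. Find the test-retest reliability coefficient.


r = cov(X,Y) / (SD_X * SD_Y)
r = 329.04 / (18.06 * 18.4)
r = 329.04 / 332.304
r = 0.9902

0.9902


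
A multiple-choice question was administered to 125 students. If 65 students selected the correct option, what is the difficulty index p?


Item difficulty p = number correct / total examinees
p = 65 / 125
p = 0.52

0.52


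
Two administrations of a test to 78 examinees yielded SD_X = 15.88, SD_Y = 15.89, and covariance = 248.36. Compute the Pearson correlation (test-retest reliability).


r = cov(X,Y) / (SD_X * SD_Y)
r = 248.36 / (15.88 * 15.89)
r = 248.36 / 252.3332
r = 0.9843

0.9843


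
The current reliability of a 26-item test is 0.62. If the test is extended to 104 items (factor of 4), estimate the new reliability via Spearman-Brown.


r_new = (n * rxx) / (1 + (n-1) * rxx)
r_new = (4 * 0.62) / (1 + 3 * 0.62)
r_new = 2.48 / 2.86
r_new = 0.8671

0.8671


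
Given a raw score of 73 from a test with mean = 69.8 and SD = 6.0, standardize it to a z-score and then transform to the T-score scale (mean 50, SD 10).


z = (X - mean) / SD = (73 - 69.8) / 6.0
z = 3.2 / 6.0
z = 0.5333
T-score = T = 50 + 10z
Carry z at full precision (z = 3.2 / 6.0) into the conversion:
T-score = 50 + 10 * (3.2 / 6.0) = 50 + 32 / 6.0
T-score = 50 + 5.3333
T-score = 55.3333

55.3333


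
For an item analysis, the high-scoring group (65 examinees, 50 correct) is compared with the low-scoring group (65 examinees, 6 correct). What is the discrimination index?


p_upper = 50/65 = 0.7692
p_lower = 6/65 = 0.0923
D = 0.7692 - 0.0923 = 0.6769

0.6769


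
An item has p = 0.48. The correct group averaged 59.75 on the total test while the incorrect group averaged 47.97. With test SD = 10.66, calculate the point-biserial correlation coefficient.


q = 1 - p = 0.52
rpb = ((M1 - M0) / SD) * sqrt(p * q)
rpb = ((59.75 - 47.97) / 10.66) * sqrt(0.48 * 0.52)
rpb = 0.5521

0.5521


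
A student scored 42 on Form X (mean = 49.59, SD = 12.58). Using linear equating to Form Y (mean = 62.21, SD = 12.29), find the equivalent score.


slope = SD_Y / SD_X = 12.29 / 12.58 ~ 0.9769
intercept = mean_Y - slope * mean_X = 62.21 - (12.29 / 12.58) * 49.59 ~ 13.7632
Y = slope * X + intercept. To avoid rounding drift from the rounded slope/intercept, evaluate the equivalent form Y = mean_Y + SD_Y * (X - mean_X) / SD_X at full precision:
Y = 62.21 + 12.29 * (42 - 49.59) / 12.58
Y = 62.21 - 12.29 * 7.59 / 12.58
Y = 62.21 - 93.2811 / 12.58
Y = 62.21 - 7.415
Y = 54.795

54.795


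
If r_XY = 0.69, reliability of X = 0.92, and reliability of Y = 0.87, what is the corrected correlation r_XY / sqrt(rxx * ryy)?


r_corrected = rxy / sqrt(rxx * ryy)
= 0.69 / sqrt(0.92 * 0.87)
= 0.69 / sqrt(0.8004)
= 0.69 / 0.894651
r_corrected = 0.7713

0.7713


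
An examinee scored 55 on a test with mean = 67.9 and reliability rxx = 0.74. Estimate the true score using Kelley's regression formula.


T_est = rxx * X + (1 - rxx) * mean
T_est = 0.74 * 55 + 0.26 * 67.9
T_est = 40.7 + 17.654
T_est = 58.354

58.354


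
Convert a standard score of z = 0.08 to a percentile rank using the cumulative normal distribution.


CDF(z) = 0.5 * (1 + erf(z/sqrt(2)))
erf(0.0566) = 0.0638
CDF = 0.5319
Percentile rank = 0.5319 * 100 = 53.19

53.19


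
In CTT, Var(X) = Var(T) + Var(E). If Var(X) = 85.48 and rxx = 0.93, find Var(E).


var_true = rxx * var_obs = 0.93 * 85.48 = 79.4964
var_error = var_obs - var_true
var_error = 85.48 - 79.4964
var_error = 5.9836

5.9836


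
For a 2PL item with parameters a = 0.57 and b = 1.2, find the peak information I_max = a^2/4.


For 2PL, max info at theta = b = 1.2
I_max = a^2 / 4 = 0.57^2 / 4
= 0.3249 / 4
I_max = 0.0812

0.0812


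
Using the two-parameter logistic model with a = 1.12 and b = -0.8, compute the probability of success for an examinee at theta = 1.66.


a*(theta - b) = 1.12 * (1.66 - -0.8) = 2.7552
exp(-2.7552) = 0.0636
P = 1 / (1 + 0.0636)
P = 0.9402

0.9402


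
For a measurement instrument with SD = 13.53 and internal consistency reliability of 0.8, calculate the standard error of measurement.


SEM = SD * sqrt(1 - rxx)
SEM = 13.53 * sqrt(1 - 0.8)
SEM = 13.53 * sqrt(0.2) = 13.53 * 0.447214
SEM = 6.0508

6.0508


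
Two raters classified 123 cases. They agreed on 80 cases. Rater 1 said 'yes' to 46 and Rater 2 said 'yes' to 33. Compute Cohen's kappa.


P_o = 80/123 = 0.650407
P_e = (46*33 + 77*90) / 15129 = 0.558398
kappa = (P_o - P_e) / (1 - P_e)
kappa = (0.650407 - 0.558398) / (1 - 0.558398)
kappa = 0.2084

0.2084


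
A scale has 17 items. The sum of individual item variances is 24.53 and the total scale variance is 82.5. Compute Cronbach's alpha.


alpha = (k/(k-1)) * (1 - sum(si^2)/s_total^2)
= (17/16) * (1 - 24.53/82.5)
alpha = 0.7466

0.7466


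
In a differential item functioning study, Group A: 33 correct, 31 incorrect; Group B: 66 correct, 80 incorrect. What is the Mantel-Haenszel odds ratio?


Odds_A = 33/31 = 1.0645
Odds_B = 66/80 = 0.825
OR = Odds_A / Odds_B = 1.0645 / 0.825
Exactly, OR = (33 * 80) / (31 * 66) = 2640 / 2046
OR = 1.2903

1.2903


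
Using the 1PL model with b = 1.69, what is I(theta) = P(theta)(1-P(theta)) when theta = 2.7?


P = 1/(1+exp(-(2.7-1.69))) = 0.733
I = P*(1-P) = 0.733 * 0.267
I = 0.1957

0.1957


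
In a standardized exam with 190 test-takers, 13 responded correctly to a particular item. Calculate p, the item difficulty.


Item difficulty p = number correct / total examinees
p = 13 / 190
p = 0.0684

0.0684


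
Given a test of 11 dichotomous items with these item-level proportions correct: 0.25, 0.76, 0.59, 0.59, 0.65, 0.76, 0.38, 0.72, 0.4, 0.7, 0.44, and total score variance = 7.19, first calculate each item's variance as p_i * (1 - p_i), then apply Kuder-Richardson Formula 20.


For each item, compute p_i * q_i:
  Item 1: 0.25 * 0.75 = 0.1875
  Item 2: 0.76 * 0.24 = 0.1824
  Item 3: 0.59 * 0.41 = 0.2419
  Item 4: 0.59 * 0.41 = 0.2419
  Item 5: 0.65 * 0.35 = 0.2275
  Item 6: 0.76 * 0.24 = 0.1824
  Item 7: 0.38 * 0.62 = 0.2356
  Item 8: 0.72 * 0.28 = 0.2016
  Item 9: 0.4 * 0.6 = 0.24
  Item 10: 0.7 * 0.3 = 0.21
  Item 11: 0.44 * 0.56 = 0.2464
Sum(p_i * q_i) = 0.1875 + 0.1824 + 0.2419 + 0.2419 + 0.2275 + 0.1824 + 0.2356 + 0.2016 + 0.24 + 0.21 + 0.2464 = 2.3972
KR-20 = (k/(k-1)) * (1 - Sum(p_i*q_i) / Var_total)
= (11/10) * (1 - 2.3972/7.19)
= 1.1 * 0.6666
KR-20 = 0.7333

0.7333
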